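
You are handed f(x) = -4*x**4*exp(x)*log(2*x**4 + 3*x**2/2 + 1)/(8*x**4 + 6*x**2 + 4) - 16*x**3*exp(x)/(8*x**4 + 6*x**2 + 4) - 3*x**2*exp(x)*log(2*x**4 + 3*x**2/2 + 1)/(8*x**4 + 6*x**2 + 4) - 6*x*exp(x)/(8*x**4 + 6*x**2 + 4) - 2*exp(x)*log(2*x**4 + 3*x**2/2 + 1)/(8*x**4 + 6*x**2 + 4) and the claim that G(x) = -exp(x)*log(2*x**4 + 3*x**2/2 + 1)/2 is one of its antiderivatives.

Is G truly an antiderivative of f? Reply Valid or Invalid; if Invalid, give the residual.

Valid - differentiating G returns exactly f.

d/dx[G] = (-4*x**4*exp(x)*log(2*x**4 + 3*x**2/2 + 1) - 16*x**3*exp(x) - 3*x**2*exp(x)*log(2*x**4 + 3*x**2/2 + 1) - 6*x*exp(x) - 2*exp(x)*log(2*x**4 + 3*x**2/2 + 1))/(8*x**4 + 6*x**2 + 4)
This equals f(x) exactly, so the claim holds.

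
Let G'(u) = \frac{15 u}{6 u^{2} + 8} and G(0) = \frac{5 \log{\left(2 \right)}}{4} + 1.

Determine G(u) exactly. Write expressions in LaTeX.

G(u) = \frac{5 \log{\left(\frac{3 u^{2}}{2} + 2 \right)} + 4}{4}

G'(u) matches the chain-rule pattern g'(h)*h' with inner function h(u) = \frac{3 u^{2}}{2} + 2; substituting w = h(u) collapses the integral.
A general antiderivative is \frac{5 \log{\left(\frac{3 u^{2}}{2} + 2 \right)}}{4} + C.
The condition gives C = \frac{5 \log{\left(2 \right)}}{4} + 1 - (\frac{5 \log{\left(2 \right)}}{4}) = 1.
So G(u) = \frac{5 \log{\left(\frac{3 u^{2}}{2} + 2 \right)} + 4}{4}.
Check: d/du[\frac{5 \log{\left(\frac{3 u^{2}}{2} + 2 \right)} + 4}{4}] = \frac{15 u}{6 u^{2} + 8} = G'(u).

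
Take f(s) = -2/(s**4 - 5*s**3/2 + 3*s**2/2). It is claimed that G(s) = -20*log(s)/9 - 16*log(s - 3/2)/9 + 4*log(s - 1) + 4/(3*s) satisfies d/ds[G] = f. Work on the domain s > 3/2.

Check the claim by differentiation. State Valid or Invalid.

d/ds[G] = -4/(2*s**4 - 5*s**3 + 3*s**2)
This equals f(s) exactly, so the claim holds.

Valid - differentiating G returns exactly f.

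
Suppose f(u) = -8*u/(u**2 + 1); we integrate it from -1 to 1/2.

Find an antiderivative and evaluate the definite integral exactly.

Antiderivative: F(u) = -4*log(2*u**2 + 2); value = -4*log(5/2) + 4*log(4)

The substitution w = 2*u**2 + 2 works: f is exactly (dF/dw)*(dw/du) for that inner function.
F(u) = -4*log(2*u**2 + 2) is an antiderivative of f.
Check: d/du[-4*log(2*u**2 + 2)] = -8*u/(u**2 + 1) = f(u).
F(1/2) = -4*log(5/2); F(-1) = -4*log(4).
Integral = F(1/2) - F(-1) = -4*log(5/2) + 4*log(4).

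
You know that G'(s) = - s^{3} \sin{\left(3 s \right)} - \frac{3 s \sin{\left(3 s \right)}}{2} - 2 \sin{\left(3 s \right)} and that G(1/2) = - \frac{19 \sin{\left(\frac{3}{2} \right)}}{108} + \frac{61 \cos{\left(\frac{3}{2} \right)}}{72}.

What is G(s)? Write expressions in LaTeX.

Integrate term by term and add the pieces.
A general antiderivative is \frac{s^{3} \cos{\left(3 s \right)}}{3} - \frac{s^{2} \sin{\left(3 s \right)}}{3} + \frac{5 s \cos{\left(3 s \right)}}{18} - \frac{5 \sin{\left(3 s \right)}}{54} + \frac{2 \cos{\left(3 s \right)}}{3} + C.
The condition gives C = - \frac{19 \sin{\left(\frac{3}{2} \right)}}{108} + \frac{61 \cos{\left(\frac{3}{2} \right)}}{72} - (- \frac{19 \sin{\left(\frac{3}{2} \right)}}{108} + \frac{61 \cos{\left(\frac{3}{2} \right)}}{72}) = 0.
So G(s) = \frac{s^{3} \cos{\left(3 s \right)}}{3} - \frac{s^{2} \sin{\left(3 s \right)}}{3} + \frac{5 s \cos{\left(3 s \right)}}{18} - \frac{5 \sin{\left(3 s \right)}}{54} + \frac{2 \cos{\left(3 s \right)}}{3}.
Check: d/ds[\frac{s^{3} \cos{\left(3 s \right)}}{3} - \frac{s^{2} \sin{\left(3 s \right)}}{3} + \frac{5 s \cos{\left(3 s \right)}}{18} - \frac{5 \sin{\left(3 s \right)}}{54} + \frac{2 \cos{\left(3 s \right)}}{3}] = - s^{3} \sin{\left(3 s \right)} - \frac{3 s \sin{\left(3 s \right)}}{2} - 2 \sin{\left(3 s \right)} = G'(s).

G(s) = \frac{s^{3} \cos{\left(3 s \right)}}{3} - \frac{s^{2} \sin{\left(3 s \right)}}{3} + \frac{5 s \cos{\left(3 s \right)}}{18} - \frac{5 \sin{\left(3 s \right)}}{54} + \frac{2 \cos{\left(3 s \right)}}{3}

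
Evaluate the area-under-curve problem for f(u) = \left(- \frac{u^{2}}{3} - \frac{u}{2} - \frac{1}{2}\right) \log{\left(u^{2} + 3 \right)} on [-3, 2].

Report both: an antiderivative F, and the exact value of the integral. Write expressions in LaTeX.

Antiderivative: F(u) = \frac{2 u^{3}}{27} + \frac{u^{2}}{4} + \frac{u}{3} + \left(- \frac{u^{3}}{9} - \frac{u^{2}}{4} - \frac{u}{2}\right) \log{\left(u^{2} + 3 \right)} - \frac{3 \log{\left(u^{2} + 3 \right)}}{4} - \frac{\sqrt{3} \operatorname{atan}{\left(\frac{\sqrt{3} u}{3} \right)}}{3}; value = - \frac{131 \log{\left(7 \right)}}{36} - \frac{3 \log{\left(12 \right)}}{2} - \frac{\sqrt{3} \pi}{9} - \frac{\sqrt{3} \operatorname{atan}{\left(\frac{2 \sqrt{3}}{3} \right)}}{3} + \frac{325}{108}

Any candidate F(u) must reproduce f(u) exactly when differentiated.
F(u) = \frac{2 u^{3}}{27} + \frac{u^{2}}{4} + \frac{u}{3} + \left(- \frac{u^{3}}{9} - \frac{u^{2}}{4} - \frac{u}{2}\right) \log{\left(u^{2} + 3 \right)} - \frac{3 \log{\left(u^{2} + 3 \right)}}{4} - \frac{\sqrt{3} \operatorname{atan}{\left(\frac{\sqrt{3} u}{3} \right)}}{3} is an antiderivative of f.
Check: d/du[\frac{2 u^{3}}{27} + \frac{u^{2}}{4} + \frac{u}{3} + \left(- \frac{u^{3}}{9} - \frac{u^{2}}{4} - \frac{u}{2}\right) \log{\left(u^{2} + 3 \right)} - \frac{3 \log{\left(u^{2} + 3 \right)}}{4} - \frac{\sqrt{3} \operatorname{atan}{\left(\frac{\sqrt{3} u}{3} \right)}}{3}] = - \frac{u^{2} \log{\left(u^{2} + 3 \right)}}{3} - \frac{u \log{\left(u^{2} + 3 \right)}}{2} - \frac{\log{\left(u^{2} + 3 \right)}}{2}, which equals f(u).
F(2) = - \frac{131 \log{\left(7 \right)}}{36} - \frac{\sqrt{3} \operatorname{atan}{\left(\frac{2 \sqrt{3}}{3} \right)}}{3} + \frac{61}{27}; F(-3) = - \frac{3}{4} + \frac{\sqrt{3} \pi}{9} + \frac{3 \log{\left(12 \right)}}{2}.
Integral = F(2) - F(-3) = - \frac{131 \log{\left(7 \right)}}{36} - \frac{3 \log{\left(12 \right)}}{2} - \frac{\sqrt{3} \pi}{9} - \frac{\sqrt{3} \operatorname{atan}{\left(\frac{2 \sqrt{3}}{3} \right)}}{3} + \frac{325}{108}.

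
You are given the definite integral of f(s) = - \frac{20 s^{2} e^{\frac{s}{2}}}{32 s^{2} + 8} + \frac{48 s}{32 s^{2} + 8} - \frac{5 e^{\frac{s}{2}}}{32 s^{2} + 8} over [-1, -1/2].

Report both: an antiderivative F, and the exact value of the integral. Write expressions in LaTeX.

Antiderivative: F(s) = - \frac{5 e^{\frac{s}{2}}}{4} + \frac{3 \log{\left(2 s^{2} + \frac{1}{2} \right)}}{4}; value = - \frac{5}{4 e^{\frac{1}{4}}} - \frac{3 \log{\left(\frac{5}{2} \right)}}{4} + \frac{5}{4 e^{\frac{1}{2}}}

The integrand splits into summands that can be handled one at a time.
F(s) = - \frac{5 e^{\frac{s}{2}}}{4} + \frac{3 \log{\left(2 s^{2} + \frac{1}{2} \right)}}{4} is an antiderivative of f.
Check: d/ds[- \frac{5 e^{\frac{s}{2}}}{4} + \frac{3 \log{\left(2 s^{2} + \frac{1}{2} \right)}}{4}] = \frac{- 20 s^{2} e^{\frac{s}{2}} + 48 s - 5 e^{\frac{s}{2}}}{32 s^{2} + 8}, which equals f(s).
F(-1/2) = - \frac{5}{4 e^{\frac{1}{4}}}; F(-1) = - \frac{5}{4 e^{\frac{1}{2}}} + \frac{3 \log{\left(\frac{5}{2} \right)}}{4}.
Integral = F(-1/2) - F(-1) = - \frac{5}{4 e^{\frac{1}{4}}} - \frac{3 \log{\left(\frac{5}{2} \right)}}{4} + \frac{5}{4 e^{\frac{1}{2}}}.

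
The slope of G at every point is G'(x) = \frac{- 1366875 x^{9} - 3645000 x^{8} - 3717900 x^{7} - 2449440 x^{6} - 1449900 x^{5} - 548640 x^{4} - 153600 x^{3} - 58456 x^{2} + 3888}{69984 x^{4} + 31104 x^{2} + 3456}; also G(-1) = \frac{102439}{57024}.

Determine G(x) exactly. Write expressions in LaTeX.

A first test for any G(x): its x-derivative must equal the given G'(x).
A general antiderivative is \frac{3 x}{4 \left(3 x^{2} + \frac{2}{3}\right)} - \frac{5 \left(\frac{5 x^{2}}{4} + \frac{4 x}{3}\right)^{3}}{3} + C.
The condition gives C = \frac{102439}{57024} - (- \frac{11609}{57024}) = 2.
So G(x) = \frac{3 x}{4 \left(3 x^{2} + \frac{2}{3}\right)} - \frac{5 \left(\frac{5 x^{2}}{4} + \frac{4 x}{3}\right)^{3}}{3} + 2.
Check: d/dx[\frac{3 x}{4 \left(3 x^{2} + \frac{2}{3}\right)} - \frac{5 \left(\frac{5 x^{2}}{4} + \frac{4 x}{3}\right)^{3}}{3} + 2] = \frac{- 1366875 x^{9} - 3645000 x^{8} - 3717900 x^{7} - 2449440 x^{6} - 1449900 x^{5} - 548640 x^{4} - 153600 x^{3} - 58456 x^{2} + 3888}{69984 x^{4} + 31104 x^{2} + 3456} = G'(x).

G(x) = \frac{3 x}{4 \left(3 x^{2} + \frac{2}{3}\right)} - \frac{5 \left(\frac{5 x^{2}}{4} + \frac{4 x}{3}\right)^{3}}{3} + 2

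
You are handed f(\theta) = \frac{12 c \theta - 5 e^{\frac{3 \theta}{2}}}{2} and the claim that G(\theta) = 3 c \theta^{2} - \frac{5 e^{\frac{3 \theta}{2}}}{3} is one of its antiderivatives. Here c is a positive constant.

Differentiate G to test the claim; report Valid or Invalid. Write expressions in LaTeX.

d/d\theta[G] = 6 c \theta - \frac{5 e^{\frac{3 \theta}{2}}}{2}
This equals f(\theta) exactly, so the claim holds.

Valid - the claim checks out under differentiation.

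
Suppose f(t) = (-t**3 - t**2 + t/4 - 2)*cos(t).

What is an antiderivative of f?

A candidate is checked by its d/dt: the result must match f(t).
Check: d/dt[-t**3*sin(t) - t**2*sin(t) - 3*t**2*cos(t) + 25*t*sin(t)/4 - 2*t*cos(t) + 25*cos(t)/4] = -t**3*cos(t) - t**2*cos(t) + t*cos(t)/4 - 2*cos(t), which equals f(t).

An antiderivative is F(t) = -t**3*sin(t) - t**2*sin(t) - 3*t**2*cos(t) + 25*t*sin(t)/4 - 2*t*cos(t) + 25*cos(t)/4.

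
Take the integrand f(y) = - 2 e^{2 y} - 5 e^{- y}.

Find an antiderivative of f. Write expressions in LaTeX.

An antiderivative is F(y) = - \left(e^{3 y} - 5\right) e^{- y}.

The integrand splits into summands that can be handled one at a time.
Check: d/dy[- \left(e^{3 y} - 5\right) e^{- y}] = \left(- 2 e^{3 y} - 5\right) e^{- y}, which equals f(y).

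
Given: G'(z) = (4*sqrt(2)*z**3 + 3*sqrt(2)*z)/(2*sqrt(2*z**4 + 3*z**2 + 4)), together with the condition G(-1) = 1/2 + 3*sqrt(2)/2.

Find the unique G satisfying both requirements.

G(z) = sqrt(2)*(2*sqrt(2*z**4 + 3*z**2 + 4) + sqrt(2))/4

G'(z) matches the chain-rule pattern g'(h)*h' with inner function h(z) = z**4 + 3*z**2/2 + 2; substituting u = h(z) collapses the integral.
A general antiderivative is sqrt(z**4 + 3*z**2/2 + 2) + C.
The condition gives C = 1/2 + 3*sqrt(2)/2 - (3*sqrt(2)/2) = 1/2.
So G(z) = sqrt(2)*(2*sqrt(2*z**4 + 3*z**2 + 4) + sqrt(2))/4.
Check: d/dz[sqrt(2)*(2*sqrt(2*z**4 + 3*z**2 + 4) + sqrt(2))/4] = (4*sqrt(2)*z**3 + 3*sqrt(2)*z)/(2*sqrt(2*z**4 + 3*z**2 + 4)) = G'(z).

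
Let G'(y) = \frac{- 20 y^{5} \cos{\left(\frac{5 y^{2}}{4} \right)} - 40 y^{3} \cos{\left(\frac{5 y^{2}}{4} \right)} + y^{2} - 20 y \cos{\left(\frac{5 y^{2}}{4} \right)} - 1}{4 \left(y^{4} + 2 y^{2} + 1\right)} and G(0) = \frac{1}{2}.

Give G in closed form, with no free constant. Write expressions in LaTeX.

G(y) = - \frac{y}{4 y^{2} + 4} - 2 \sin{\left(\frac{5 y^{2}}{4} \right)} + \frac{1}{2}

Any candidate G(y) must reproduce the stated G'(y) exactly.
A general antiderivative is - \frac{y}{4 y^{2} + 4} - 2 \sin{\left(\frac{5 y^{2}}{4} \right)} + C.
The condition gives C = \frac{1}{2} - (0) = \frac{1}{2}.
So G(y) = - \frac{y}{4 y^{2} + 4} - 2 \sin{\left(\frac{5 y^{2}}{4} \right)} + \frac{1}{2}.
Check: d/dy[- \frac{y}{4 y^{2} + 4} - 2 \sin{\left(\frac{5 y^{2}}{4} \right)} + \frac{1}{2}] = \frac{- 20 y^{5} \cos{\left(\frac{5 y^{2}}{4} \right)} - 40 y^{3} \cos{\left(\frac{5 y^{2}}{4} \right)} + y^{2} - 20 y \cos{\left(\frac{5 y^{2}}{4} \right)} - 1}{4 y^{4} + 8 y^{2} + 4}, which equals G'(y).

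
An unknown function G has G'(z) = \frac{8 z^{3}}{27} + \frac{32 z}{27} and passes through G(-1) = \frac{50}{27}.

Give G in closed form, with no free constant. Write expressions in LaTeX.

G(z) = \frac{2 \left(z^{2} + 4\right)^{2}}{27}

G'(z) matches the chain-rule pattern g'(h)*h' with inner function h(z) = \frac{z^{2}}{3} + \frac{4}{3}; substituting u = h(z) collapses the integral.
A general antiderivative is \frac{2 \left(\frac{z^{2}}{3} + \frac{4}{3}\right)^{2}}{3} + C.
The condition gives C = \frac{50}{27} - (\frac{50}{27}) = 0.
So G(z) = \frac{2 \left(z^{2} + 4\right)^{2}}{27}.
Check: d/dz[\frac{2 \left(z^{2} + 4\right)^{2}}{27}] = \frac{8 z^{3}}{27} + \frac{32 z}{27} = G'(z).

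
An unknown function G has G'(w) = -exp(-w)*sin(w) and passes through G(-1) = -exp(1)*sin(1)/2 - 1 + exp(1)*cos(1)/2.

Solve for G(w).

Since d/dw undoes antidifferentiation here, G(w) must give back the stated G'(w).
A general antiderivative is exp(-w)*sin(w)/2 + exp(-w)*cos(w)/2 + C.
The condition gives C = -exp(1)*sin(1)/2 - 1 + exp(1)*cos(1)/2 - (-exp(1)*sin(1)/2 + exp(1)*cos(1)/2) = -1.
So G(w) = -1 + exp(-w)*sin(w)/2 + exp(-w)*cos(w)/2.
Check: d/dw[-1 + exp(-w)*sin(w)/2 + exp(-w)*cos(w)/2] = -exp(-w)*sin(w) = G'(w).

G(w) = -1 + exp(-w)*sin(w)/2 + exp(-w)*cos(w)/2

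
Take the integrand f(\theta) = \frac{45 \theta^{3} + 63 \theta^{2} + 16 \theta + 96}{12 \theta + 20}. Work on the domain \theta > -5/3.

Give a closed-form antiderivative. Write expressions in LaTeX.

Recover f(\theta) by differentiating a candidate F(\theta); any mismatch rules it out.
Check: d/d\theta[\frac{5 \theta^{3} - 2 \theta^{2} + 12 \theta + 12 \log{\left(\frac{3 \theta}{2} + \frac{5}{2} \right)}}{4}] = \frac{45 \theta^{3} + 63 \theta^{2} + 16 \theta + 96}{12 \theta + 20} = f(\theta).

An antiderivative is F(\theta) = \frac{5 \theta^{3} - 2 \theta^{2} + 12 \theta + 12 \log{\left(\frac{3 \theta}{2} + \frac{5}{2} \right)}}{4}.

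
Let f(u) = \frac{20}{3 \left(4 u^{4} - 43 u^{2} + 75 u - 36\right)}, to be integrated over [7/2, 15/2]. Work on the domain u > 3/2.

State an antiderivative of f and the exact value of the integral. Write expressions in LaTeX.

Antiderivative: F(u) = - \frac{4 \left(240 u \log{\left(u - \frac{3}{2} \right)} - 242 u \log{\left(u - 1 \right)} + 2 u \log{\left(u + 4 \right)} - 360 \log{\left(u - \frac{3}{2} \right)} + 363 \log{\left(u - 1 \right)} - 3 \log{\left(u + 4 \right)} + 110\right)}{363 \left(2 u - 3\right)}; value = - \frac{160 \log{\left(6 \right)}}{121} - \frac{4 \log{\left(\frac{5}{2} \right)}}{3} - \frac{4 \log{\left(\frac{23}{2} \right)}}{363} + \frac{4 \log{\left(\frac{15}{2} \right)}}{363} + \frac{20}{99} + \frac{160 \log{\left(2 \right)}}{121} + \frac{4 \log{\left(\frac{13}{2} \right)}}{3}

Factor the denominator (3 \left(u - 1\right) \left(u + 4\right) \left(2 u - 3\right)^{2}) and decompose: f = - \frac{320}{121 \left(2 u - 3\right)} + \frac{80}{33 \left(2 u - 3\right)^{2}} - \frac{4}{363 \left(u + 4\right)} + \frac{4}{3 \left(u - 1\right)}; each piece integrates to a log, atan, or power term.
F(u) = - \frac{4 \left(240 u \log{\left(u - \frac{3}{2} \right)} - 242 u \log{\left(u - 1 \right)} + 2 u \log{\left(u + 4 \right)} - 360 \log{\left(u - \frac{3}{2} \right)} + 363 \log{\left(u - 1 \right)} - 3 \log{\left(u + 4 \right)} + 110\right)}{363 \left(2 u - 3\right)} is an antiderivative of f.
Check: d/du[- \frac{4 \left(240 u \log{\left(u - \frac{3}{2} \right)} - 242 u \log{\left(u - 1 \right)} + 2 u \log{\left(u + 4 \right)} - 360 \log{\left(u - \frac{3}{2} \right)} + 363 \log{\left(u - 1 \right)} - 3 \log{\left(u + 4 \right)} + 110\right)}{363 \left(2 u - 3\right)}] = \frac{20}{12 u^{4} - 129 u^{2} + 225 u - 108}, which equals f(u).
F(15/2) = - \frac{160 \log{\left(6 \right)}}{121} - \frac{10}{99} - \frac{4 \log{\left(\frac{23}{2} \right)}}{363} + \frac{4 \log{\left(\frac{13}{2} \right)}}{3}; F(7/2) = - \frac{160 \log{\left(2 \right)}}{121} - \frac{10}{33} - \frac{4 \log{\left(\frac{15}{2} \right)}}{363} + \frac{4 \log{\left(\frac{5}{2} \right)}}{3}.
Integral = F(15/2) - F(7/2) = - \frac{160 \log{\left(6 \right)}}{121} - \frac{4 \log{\left(\frac{5}{2} \right)}}{3} - \frac{4 \log{\left(\frac{23}{2} \right)}}{363} + \frac{4 \log{\left(\frac{15}{2} \right)}}{363} + \frac{20}{99} + \frac{160 \log{\left(2 \right)}}{121} + \frac{4 \log{\left(\frac{13}{2} \right)}}{3}.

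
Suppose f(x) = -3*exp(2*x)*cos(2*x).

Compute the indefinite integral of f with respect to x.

F(x) = -3*exp(2*x)*sin(2*x)/4 - 3*exp(2*x)*cos(2*x)/4 + C

Differentiate the proposed F(x) back; it has to land on f(x) exactly.
Check: d/dx[-3*exp(2*x)*sin(2*x)/4 - 3*exp(2*x)*cos(2*x)/4] = -3*exp(2*x)*cos(2*x) = f(x).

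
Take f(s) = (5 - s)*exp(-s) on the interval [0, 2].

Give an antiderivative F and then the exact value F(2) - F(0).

Recognize the product-rule pattern: f = u'v + uv' with u = s - 4, v = exp(-s), so integration by parts undoes it.
F(s) = (s - 4)*exp(-s) is an antiderivative of f.
Check: d/ds[(s - 4)*exp(-s)] = (5 - s)*exp(-s) = f(s).
F(2) = -2*exp(-2); F(0) = -4.
Integral = F(2) - F(0) = 4 - 2*exp(-2).

Antiderivative: F(s) = (s - 4)*exp(-s); value = 4 - 2*exp(-2)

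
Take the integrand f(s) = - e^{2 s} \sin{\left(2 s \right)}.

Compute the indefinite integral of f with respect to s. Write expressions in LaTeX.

Differentiate the proposed F(s) back; it has to land on f(s) exactly.
Check: d/ds[\frac{\left(- \sin{\left(2 s \right)} + \cos{\left(2 s \right)}\right) e^{2 s}}{4}] = - e^{2 s} \sin{\left(2 s \right)} = f(s).

F(s) = \frac{\left(- \sin{\left(2 s \right)} + \cos{\left(2 s \right)}\right) e^{2 s}}{4} + C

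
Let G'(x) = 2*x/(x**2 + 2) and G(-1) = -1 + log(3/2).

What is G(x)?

G(x) = log(x**2/2 + 1) - 1

The substitution u = x**2/2 + 1 works: G'(x) is exactly (dG/du)*(du/dx) for that inner function.
A general antiderivative is log(x**2/2 + 1) + C.
The condition gives C = -1 + log(3/2) - (log(3/2)) = -1.
So G(x) = log(x**2/2 + 1) - 1.
Check: d/dx[log(x**2/2 + 1) - 1] = 2*x/(x**2 + 2) = G'(x).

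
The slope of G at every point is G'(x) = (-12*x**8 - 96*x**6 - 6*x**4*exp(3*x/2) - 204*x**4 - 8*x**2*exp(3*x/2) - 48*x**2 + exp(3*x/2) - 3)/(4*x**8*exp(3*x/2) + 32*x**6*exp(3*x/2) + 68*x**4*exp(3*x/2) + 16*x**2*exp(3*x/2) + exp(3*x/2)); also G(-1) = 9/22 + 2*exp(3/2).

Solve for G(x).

Whatever form G(x) takes, its d/dx must return the stated G'(x).
A general antiderivative is x/(2*(x**4 + 4*x**2 + 1/2)) + 2*exp(-3*x/2) + C.
The condition gives C = 9/22 + 2*exp(3/2) - (-1/11 + 2*exp(3/2)) = 1/2.
So G(x) = x/(2*(x**4 + 4*x**2 + 1/2)) + 1/2 + 2*exp(-3*x/2).
Check: d/dx[x/(2*(x**4 + 4*x**2 + 1/2)) + 1/2 + 2*exp(-3*x/2)] = (-12*x**8 - 96*x**6 - 6*x**4*exp(3*x/2) - 204*x**4 - 8*x**2*exp(3*x/2) - 48*x**2 + exp(3*x/2) - 3)/(4*x**8*exp(3*x/2) + 32*x**6*exp(3*x/2) + 68*x**4*exp(3*x/2) + 16*x**2*exp(3*x/2) + exp(3*x/2)) = G'(x).

G(x) = x/(2*(x**4 + 4*x**2 + 1/2)) + 1/2 + 2*exp(-3*x/2)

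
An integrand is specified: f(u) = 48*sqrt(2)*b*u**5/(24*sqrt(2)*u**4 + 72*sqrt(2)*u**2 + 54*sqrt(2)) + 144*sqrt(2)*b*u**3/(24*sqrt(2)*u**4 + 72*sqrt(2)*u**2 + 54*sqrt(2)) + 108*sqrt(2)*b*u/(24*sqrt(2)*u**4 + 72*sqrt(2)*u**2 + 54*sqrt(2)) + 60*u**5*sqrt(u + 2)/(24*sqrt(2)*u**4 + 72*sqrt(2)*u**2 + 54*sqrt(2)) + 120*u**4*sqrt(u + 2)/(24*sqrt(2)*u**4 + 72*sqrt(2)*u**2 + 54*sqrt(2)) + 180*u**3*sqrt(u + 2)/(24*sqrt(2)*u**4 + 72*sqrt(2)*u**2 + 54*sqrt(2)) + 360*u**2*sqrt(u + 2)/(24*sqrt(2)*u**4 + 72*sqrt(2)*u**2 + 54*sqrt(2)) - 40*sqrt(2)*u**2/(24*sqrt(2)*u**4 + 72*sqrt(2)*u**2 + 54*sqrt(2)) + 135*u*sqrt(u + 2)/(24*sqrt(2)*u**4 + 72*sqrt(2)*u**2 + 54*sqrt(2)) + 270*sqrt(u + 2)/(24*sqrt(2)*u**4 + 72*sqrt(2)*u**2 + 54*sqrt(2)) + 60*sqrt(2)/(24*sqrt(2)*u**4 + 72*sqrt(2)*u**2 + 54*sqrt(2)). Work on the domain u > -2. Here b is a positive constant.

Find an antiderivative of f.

An antiderivative is F(u) = b*u**2 + u**2*sqrt(u/2 + 1) + 4*u*sqrt(u/2 + 1) + 5*u/(3*u**2 + 9/2) + 4*sqrt(u/2 + 1).

Integrate term by term and add the pieces.
Check: d/du[b*u**2 + u**2*sqrt(u/2 + 1) + 4*u*sqrt(u/2 + 1) + 5*u/(3*u**2 + 9/2) + 4*sqrt(u/2 + 1)] = (48*sqrt(2)*b*u**5*sqrt(u + 2) + 144*sqrt(2)*b*u**3*sqrt(u + 2) + 108*sqrt(2)*b*u*sqrt(u + 2) + 60*u**6 + 240*u**5 + 420*u**4 + 720*u**3 - 40*sqrt(2)*u**2*sqrt(u + 2) + 855*u**2 + 540*u + 60*sqrt(2)*sqrt(u + 2) + 540)/(24*sqrt(2)*u**4*sqrt(u + 2) + 72*sqrt(2)*u**2*sqrt(u + 2) + 54*sqrt(2)*sqrt(u + 2)), which equals f(u).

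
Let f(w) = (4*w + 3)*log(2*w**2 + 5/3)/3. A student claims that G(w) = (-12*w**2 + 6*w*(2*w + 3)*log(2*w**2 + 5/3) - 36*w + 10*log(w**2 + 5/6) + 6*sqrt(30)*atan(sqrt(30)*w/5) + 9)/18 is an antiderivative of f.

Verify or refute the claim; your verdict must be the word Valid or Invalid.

Valid. The derivative of G reproduces f.

d/dw[G] = 4*w*log(2*w**2 + 5/3)/3 + log(2*w**2 + 5/3)
This equals f(w) exactly, so the claim holds.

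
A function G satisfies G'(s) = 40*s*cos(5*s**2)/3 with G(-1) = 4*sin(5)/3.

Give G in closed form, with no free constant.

The substitution u = 5*s**2 works: G'(s) is exactly (dG/du)*(du/ds) for that inner function.
A general antiderivative is 4*sin(5*s**2)/3 + C.
The condition gives C = 4*sin(5)/3 - (4*sin(5)/3) = 0.
So G(s) = 4*sin(5*s**2)/3.
Check: d/ds[4*sin(5*s**2)/3] = 40*s*cos(5*s**2)/3 = G'(s).

G(s) = 4*sin(5*s**2)/3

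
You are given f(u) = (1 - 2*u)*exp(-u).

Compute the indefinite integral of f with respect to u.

F(u) = (2*u + 1)*exp(-u) + C

Recognize the product-rule pattern: f = v'r + vr' with v = 2*u + 1, r = exp(-u), so integration by parts undoes it.
Check: d/du[(2*u + 1)*exp(-u)] = (1 - 2*u)*exp(-u) = f(u).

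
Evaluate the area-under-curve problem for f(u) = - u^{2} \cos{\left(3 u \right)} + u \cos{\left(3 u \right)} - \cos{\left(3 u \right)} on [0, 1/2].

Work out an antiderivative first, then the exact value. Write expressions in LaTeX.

Integrate term by term and add the pieces.
F(u) = \frac{- 9 u^{2} \sin{\left(3 u \right)} + 9 u \sin{\left(3 u \right)} - 6 u \cos{\left(3 u \right)} - 7 \sin{\left(3 u \right)} + 3 \cos{\left(3 u \right)}}{27} is an antiderivative of f.
Check: d/du[\frac{- 9 u^{2} \sin{\left(3 u \right)} + 9 u \sin{\left(3 u \right)} - 6 u \cos{\left(3 u \right)} - 7 \sin{\left(3 u \right)} + 3 \cos{\left(3 u \right)}}{27}] = - u^{2} \cos{\left(3 u \right)} + u \cos{\left(3 u \right)} - \cos{\left(3 u \right)} = f(u).
F(1/2) = - \frac{19 \sin{\left(\frac{3}{2} \right)}}{108}; F(0) = \frac{1}{9}.
Integral = F(1/2) - F(0) = - \frac{19 \sin{\left(\frac{3}{2} \right)}}{108} - \frac{1}{9}.

Antiderivative: F(u) = \frac{- 9 u^{2} \sin{\left(3 u \right)} + 9 u \sin{\left(3 u \right)} - 6 u \cos{\left(3 u \right)} - 7 \sin{\left(3 u \right)} + 3 \cos{\left(3 u \right)}}{27}; value = - \frac{19 \sin{\left(\frac{3}{2} \right)}}{108} - \frac{1}{9}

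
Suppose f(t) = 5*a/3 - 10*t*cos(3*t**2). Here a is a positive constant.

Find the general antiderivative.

Whatever form F(t) takes, F'(t) = f(t) is non-negotiable.
Check: d/dt[5*(a*t - sin(3*t**2))/3] = 5*a/3 - 10*t*cos(3*t**2) = f(t).

F(t) = 5*(a*t - sin(3*t**2))/3 + C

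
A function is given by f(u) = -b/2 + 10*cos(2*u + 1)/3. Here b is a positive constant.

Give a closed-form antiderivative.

Check any antiderivative F(u) by computing F'(u) and comparing it with f(u).
Check: d/du[-b*u/2 + 5*sin(2*u + 1)/3] = -b/2 + 10*cos(2*u + 1)/3 = f(u).

An antiderivative is F(u) = -b*u/2 + 5*sin(2*u + 1)/3.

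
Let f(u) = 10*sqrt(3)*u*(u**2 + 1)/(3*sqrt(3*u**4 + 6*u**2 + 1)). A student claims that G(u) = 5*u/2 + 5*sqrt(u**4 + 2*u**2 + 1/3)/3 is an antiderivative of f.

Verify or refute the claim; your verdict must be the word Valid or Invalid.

Invalid: d/du[G] - f = 5/2, which is not 0.

d/du[G] = (20*sqrt(3)*u**3 + 20*sqrt(3)*u + 15*sqrt(3*u**4 + 6*u**2 + 1))/(6*sqrt(3*u**4 + 6*u**2 + 1))
d/du[G] - f(u) = 5/2 != 0.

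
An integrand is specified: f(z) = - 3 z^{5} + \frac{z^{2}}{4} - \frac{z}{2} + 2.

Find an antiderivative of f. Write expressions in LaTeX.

An antiderivative is F(z) = - \frac{z^{6}}{2} + \frac{z^{3}}{12} - \frac{z^{2}}{4} + 2 z.

The integrand splits into summands that can be handled one at a time.
Check: d/dz[- \frac{z^{6}}{2} + \frac{z^{3}}{12} - \frac{z^{2}}{4} + 2 z] = - 3 z^{5} + \frac{z^{2}}{4} - \frac{z}{2} + 2 = f(z).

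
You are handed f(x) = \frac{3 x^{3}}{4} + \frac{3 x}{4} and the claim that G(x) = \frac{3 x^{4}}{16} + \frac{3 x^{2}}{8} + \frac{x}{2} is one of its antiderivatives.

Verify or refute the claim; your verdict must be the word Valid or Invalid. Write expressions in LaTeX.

d/dx[G] = \frac{3 x^{3}}{4} + \frac{3 x}{4} + \frac{1}{2}
d/dx[G] - f(x) = \frac{1}{2} != 0.

Invalid: d/dx[G] - f = \frac{1}{2}, which is not 0.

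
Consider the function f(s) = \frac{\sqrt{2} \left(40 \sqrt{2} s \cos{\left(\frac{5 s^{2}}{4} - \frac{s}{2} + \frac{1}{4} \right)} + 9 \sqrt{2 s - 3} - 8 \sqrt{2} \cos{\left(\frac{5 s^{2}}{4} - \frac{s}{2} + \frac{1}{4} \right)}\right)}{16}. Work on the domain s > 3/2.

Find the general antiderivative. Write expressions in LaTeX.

A first test for any F(s): its s-derivative must equal f(s) identically.
Check: d/ds[\frac{3 \sqrt{2} \left(2 s - 3\right)^{\frac{3}{2}} + 32 \sin{\left(\frac{5 s^{2}}{4} - \frac{s}{2} + \frac{1}{4} \right)}}{16}] = 5 s \cos{\left(\frac{5 s^{2}}{4} - \frac{s}{2} + \frac{1}{4} \right)} + \frac{9 \sqrt{2} \sqrt{2 s - 3}}{16} - \cos{\left(\frac{5 s^{2}}{4} - \frac{s}{2} + \frac{1}{4} \right)}, which equals f(s).

F(s) = \frac{3 \sqrt{2} \left(2 s - 3\right)^{\frac{3}{2}} + 32 \sin{\left(\frac{5 s^{2}}{4} - \frac{s}{2} + \frac{1}{4} \right)}}{16} + C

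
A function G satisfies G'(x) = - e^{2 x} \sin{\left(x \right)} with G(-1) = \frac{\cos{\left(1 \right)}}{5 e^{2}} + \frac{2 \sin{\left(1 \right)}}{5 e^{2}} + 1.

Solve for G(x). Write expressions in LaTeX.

Whatever form G(x) takes, its d/dx must return the stated G'(x).
A general antiderivative is - \frac{2 e^{2 x} \sin{\left(x \right)}}{5} + \frac{e^{2 x} \cos{\left(x \right)}}{5} + C.
The condition gives C = \frac{\cos{\left(1 \right)}}{5 e^{2}} + \frac{2 \sin{\left(1 \right)}}{5 e^{2}} + 1 - (\frac{\cos{\left(1 \right)}}{5 e^{2}} + \frac{2 \sin{\left(1 \right)}}{5 e^{2}}) = 1.
So G(x) = \frac{- 2 e^{2 x} \sin{\left(x \right)} + e^{2 x} \cos{\left(x \right)} + 5}{5}.
Check: d/dx[\frac{- 2 e^{2 x} \sin{\left(x \right)} + e^{2 x} \cos{\left(x \right)} + 5}{5}] = - e^{2 x} \sin{\left(x \right)} = G'(x).

G(x) = \frac{- 2 e^{2 x} \sin{\left(x \right)} + e^{2 x} \cos{\left(x \right)} + 5}{5}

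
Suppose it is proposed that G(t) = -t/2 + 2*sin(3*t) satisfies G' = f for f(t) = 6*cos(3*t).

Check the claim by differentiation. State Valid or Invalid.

d/dt[G] = 6*cos(3*t) - 1/2
d/dt[G] - f(t) = -1/2 != 0.

Invalid: d/dt[G] - f = -1/2, which is not 0.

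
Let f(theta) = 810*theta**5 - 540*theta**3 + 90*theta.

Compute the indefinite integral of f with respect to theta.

The substitution u = 1 - 3*theta**2 works: f is exactly (dF/du)*(du/dtheta) for that inner function.
Check: d/dtheta[5*(3*theta**2 - 1)**3] = 810*theta**5 - 540*theta**3 + 90*theta = f(theta).

F(theta) = 5*(3*theta**2 - 1)**3 + C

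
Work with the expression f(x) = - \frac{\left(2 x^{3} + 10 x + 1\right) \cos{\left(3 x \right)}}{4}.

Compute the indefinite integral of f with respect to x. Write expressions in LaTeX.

F(x) = - \frac{x^{3} \sin{\left(3 x \right)}}{6} - \frac{x^{2} \cos{\left(3 x \right)}}{6} - \frac{13 x \sin{\left(3 x \right)}}{18} - \frac{\sin{\left(3 x \right)}}{12} - \frac{13 \cos{\left(3 x \right)}}{54} + C

An antiderivative F(x) passes only if d/dx[F] lands on f(x) exactly.
Check: d/dx[- \frac{x^{3} \sin{\left(3 x \right)}}{6} - \frac{x^{2} \cos{\left(3 x \right)}}{6} - \frac{13 x \sin{\left(3 x \right)}}{18} - \frac{\sin{\left(3 x \right)}}{12} - \frac{13 \cos{\left(3 x \right)}}{54}] = - \frac{x^{3} \cos{\left(3 x \right)}}{2} - \frac{5 x \cos{\left(3 x \right)}}{2} - \frac{\cos{\left(3 x \right)}}{4}, which equals f(x).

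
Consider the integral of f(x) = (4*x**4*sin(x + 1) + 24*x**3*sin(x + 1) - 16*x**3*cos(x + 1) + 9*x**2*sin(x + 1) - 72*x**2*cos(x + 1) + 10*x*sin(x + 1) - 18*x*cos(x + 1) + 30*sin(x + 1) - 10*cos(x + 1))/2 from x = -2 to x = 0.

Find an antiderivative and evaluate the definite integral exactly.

f has the shape u'v + uv' for u = -2*x**4 - 12*x**3 - 9*x**2/2 - 5*x - 15 and v = cos(x + 1) — it is the derivative of the product u*v.
F(x) = -2*x**4*cos(x + 1) - 12*x**3*cos(x + 1) - 9*x**2*cos(x + 1)/2 - 5*x*cos(x + 1) - 15*cos(x + 1) is an antiderivative of f.
Check: d/dx[-2*x**4*cos(x + 1) - 12*x**3*cos(x + 1) - 9*x**2*cos(x + 1)/2 - 5*x*cos(x + 1) - 15*cos(x + 1)] = 2*x**4*sin(x + 1) + 12*x**3*sin(x + 1) - 8*x**3*cos(x + 1) + 9*x**2*sin(x + 1)/2 - 36*x**2*cos(x + 1) + 5*x*sin(x + 1) - 9*x*cos(x + 1) + 15*sin(x + 1) - 5*cos(x + 1), which equals f(x).
F(0) = -15*cos(1); F(-2) = 41*cos(1).
Integral = F(0) - F(-2) = -56*cos(1).

Antiderivative: F(x) = -2*x**4*cos(x + 1) - 12*x**3*cos(x + 1) - 9*x**2*cos(x + 1)/2 - 5*x*cos(x + 1) - 15*cos(x + 1); value = -56*cos(1)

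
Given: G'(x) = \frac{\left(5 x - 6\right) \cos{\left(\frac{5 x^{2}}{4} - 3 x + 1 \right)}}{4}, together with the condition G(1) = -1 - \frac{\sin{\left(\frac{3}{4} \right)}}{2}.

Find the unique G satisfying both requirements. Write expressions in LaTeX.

The substitution u = \frac{5 x^{2}}{4} - 3 x + 1 works: G'(x) is exactly (dG/du)*(du/dx) for that inner function.
A general antiderivative is \frac{\sin{\left(\frac{5 x^{2}}{4} - 3 x + 1 \right)}}{2} + C.
The condition gives C = -1 - \frac{\sin{\left(\frac{3}{4} \right)}}{2} - (- \frac{\sin{\left(\frac{3}{4} \right)}}{2}) = -1.
So G(x) = \frac{\sin{\left(\frac{5 x^{2}}{4} - 3 x + 1 \right)} - 2}{2}.
Check: d/dx[\frac{\sin{\left(\frac{5 x^{2}}{4} - 3 x + 1 \right)} - 2}{2}] = \frac{5 x \cos{\left(\frac{5 x^{2}}{4} - 3 x + 1 \right)}}{4} - \frac{3 \cos{\left(\frac{5 x^{2}}{4} - 3 x + 1 \right)}}{2}, which equals G'(x).

G(x) = \frac{\sin{\left(\frac{5 x^{2}}{4} - 3 x + 1 \right)} - 2}{2}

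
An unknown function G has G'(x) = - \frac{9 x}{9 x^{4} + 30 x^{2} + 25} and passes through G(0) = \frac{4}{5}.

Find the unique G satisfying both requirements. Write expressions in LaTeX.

G(x) = \frac{1}{2} + \frac{3}{6 x^{2} + 10}

The substitution u = 3 x^{2} + 5 works: G'(x) is exactly (dG/du)*(du/dx) for that inner function.
A general antiderivative is \frac{3}{2 \left(3 x^{2} + 5\right)} + C.
The condition gives C = \frac{4}{5} - (\frac{3}{10}) = \frac{1}{2}.
So G(x) = \frac{1}{2} + \frac{3}{6 x^{2} + 10}.
Check: d/dx[\frac{1}{2} + \frac{3}{6 x^{2} + 10}] = - \frac{9 x}{9 x^{4} + 30 x^{2} + 25} = G'(x).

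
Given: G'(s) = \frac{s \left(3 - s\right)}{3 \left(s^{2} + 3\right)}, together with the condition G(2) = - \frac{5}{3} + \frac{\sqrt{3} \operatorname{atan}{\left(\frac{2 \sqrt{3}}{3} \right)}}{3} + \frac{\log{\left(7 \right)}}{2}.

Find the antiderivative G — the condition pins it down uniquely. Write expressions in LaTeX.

G(s) = \frac{- 2 s + 3 \log{\left(s^{2} + 3 \right)} + 2 \sqrt{3} \operatorname{atan}{\left(\frac{\sqrt{3} s}{3} \right)} - 6}{6}

Differentiate the proposed G(s) back; it has to land on the given G'(s).
A general antiderivative is - \frac{s}{3} + \frac{\log{\left(s^{2} + 3 \right)}}{2} + \frac{\sqrt{3} \operatorname{atan}{\left(\frac{\sqrt{3} s}{3} \right)}}{3} + C.
The condition gives C = - \frac{5}{3} + \frac{\sqrt{3} \operatorname{atan}{\left(\frac{2 \sqrt{3}}{3} \right)}}{3} + \frac{\log{\left(7 \right)}}{2} - (- \frac{2}{3} + \frac{\sqrt{3} \operatorname{atan}{\left(\frac{2 \sqrt{3}}{3} \right)}}{3} + \frac{\log{\left(7 \right)}}{2}) = -1.
So G(s) = \frac{- 2 s + 3 \log{\left(s^{2} + 3 \right)} + 2 \sqrt{3} \operatorname{atan}{\left(\frac{\sqrt{3} s}{3} \right)} - 6}{6}.
Check: d/ds[\frac{- 2 s + 3 \log{\left(s^{2} + 3 \right)} + 2 \sqrt{3} \operatorname{atan}{\left(\frac{\sqrt{3} s}{3} \right)} - 6}{6}] = \frac{- s^{2} + 3 s}{3 s^{2} + 9}, which equals G'(s).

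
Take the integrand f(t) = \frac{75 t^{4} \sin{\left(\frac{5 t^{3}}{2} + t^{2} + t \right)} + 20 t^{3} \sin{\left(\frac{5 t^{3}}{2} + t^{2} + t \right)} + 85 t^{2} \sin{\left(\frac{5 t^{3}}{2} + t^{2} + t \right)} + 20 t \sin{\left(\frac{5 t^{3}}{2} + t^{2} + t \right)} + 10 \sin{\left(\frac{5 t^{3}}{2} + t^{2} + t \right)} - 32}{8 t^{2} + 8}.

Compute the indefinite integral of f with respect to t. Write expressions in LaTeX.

F(t) = - \frac{5 \cos{\left(\frac{5 t^{3}}{2} + t^{2} + t \right)}}{4} - 4 \operatorname{atan}{\left(t \right)} + C

A first test for any F(t): its t-derivative must equal f(t) identically.
Check: d/dt[- \frac{5 \cos{\left(\frac{5 t^{3}}{2} + t^{2} + t \right)}}{4} - 4 \operatorname{atan}{\left(t \right)}] = \frac{75 t^{4} \sin{\left(\frac{5 t^{3}}{2} + t^{2} + t \right)} + 20 t^{3} \sin{\left(\frac{5 t^{3}}{2} + t^{2} + t \right)} + 85 t^{2} \sin{\left(\frac{5 t^{3}}{2} + t^{2} + t \right)} + 20 t \sin{\left(\frac{5 t^{3}}{2} + t^{2} + t \right)} + 10 \sin{\left(\frac{5 t^{3}}{2} + t^{2} + t \right)} - 32}{8 t^{2} + 8} = f(t).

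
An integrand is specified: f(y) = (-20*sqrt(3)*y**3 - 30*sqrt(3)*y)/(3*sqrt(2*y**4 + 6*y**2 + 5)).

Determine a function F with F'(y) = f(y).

The substitution u = 2*y**4/3 + 2*y**2 + 5/3 works: f is exactly (dF/du)*(du/dy) for that inner function.
Check: d/dy[-5*sqrt(3)*sqrt(2*y**4 + 6*y**2 + 5)/3] = (-20*sqrt(3)*y**3 - 30*sqrt(3)*y)/(3*sqrt(2*y**4 + 6*y**2 + 5)) = f(y).

An antiderivative is F(y) = -5*sqrt(3)*sqrt(2*y**4 + 6*y**2 + 5)/3.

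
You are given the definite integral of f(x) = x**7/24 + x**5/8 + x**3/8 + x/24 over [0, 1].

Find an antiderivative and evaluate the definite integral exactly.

Antiderivative: F(x) = (x**2 + 1)**4/192; value = 5/64

The substitution u = x**2/4 + 1/4 works: f is exactly (dF/du)*(du/dx) for that inner function.
F(x) = (x**2 + 1)**4/192 is an antiderivative of f.
Check: d/dx[(x**2 + 1)**4/192] = x**7/24 + x**5/8 + x**3/8 + x/24 = f(x).
F(1) = 1/12; F(0) = 1/192.
Integral = F(1) - F(0) = 5/64.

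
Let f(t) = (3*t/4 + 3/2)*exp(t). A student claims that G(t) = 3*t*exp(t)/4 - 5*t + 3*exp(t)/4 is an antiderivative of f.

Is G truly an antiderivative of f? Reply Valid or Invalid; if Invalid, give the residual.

d/dt[G] = 3*t*exp(t)/4 + 3*exp(t)/2 - 5
d/dt[G] - f(t) = -5 != 0.

Invalid: d/dt[G] - f = -5, which is not 0.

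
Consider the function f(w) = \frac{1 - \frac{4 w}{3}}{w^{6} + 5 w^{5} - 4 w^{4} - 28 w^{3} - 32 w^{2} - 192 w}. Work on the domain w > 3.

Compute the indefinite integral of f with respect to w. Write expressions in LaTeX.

F(w) = - \frac{\log{\left(w \right)}}{192} - \frac{\log{\left(w - 3 \right)}}{637} + \frac{1549 \log{\left(w + 4 \right)}}{235200} + \frac{\log{\left(w^{2} + 4 \right)}}{10400} + \frac{77 \operatorname{atan}{\left(\frac{w}{2} \right)}}{7800} - \frac{19}{1680 w + 6720} + C

The denominator factors as 3 w \left(w - 3\right) \left(w + 4\right)^{2} \left(w^{2} + 4\right); partial fractions split f into directly integrable pieces: \frac{3 w + 308}{15600 \left(w^{2} + 4\right)} + \frac{1549}{235200 \left(w + 4\right)} + \frac{19}{1680 \left(w + 4\right)^{2}} - \frac{1}{637 \left(w - 3\right)} - \frac{1}{192 w}.
Check: d/dw[- \frac{\log{\left(w \right)}}{192} - \frac{\log{\left(w - 3 \right)}}{637} + \frac{1549 \log{\left(w + 4 \right)}}{235200} + \frac{\log{\left(w^{2} + 4 \right)}}{10400} + \frac{77 \operatorname{atan}{\left(\frac{w}{2} \right)}}{7800} - \frac{19}{1680 w + 6720}] = \frac{3 - 4 w}{3 w^{6} + 15 w^{5} - 12 w^{4} - 84 w^{3} - 96 w^{2} - 576 w}, which equals f(w).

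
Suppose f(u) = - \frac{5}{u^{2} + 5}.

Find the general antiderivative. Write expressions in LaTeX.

A first test for any F(u): its u-derivative must equal f(u) identically.
Check: d/du[- \sqrt{5} \operatorname{atan}{\left(\frac{\sqrt{5} u}{5} \right)}] = - \frac{5}{u^{2} + 5} = f(u).

F(u) = - \sqrt{5} \operatorname{atan}{\left(\frac{\sqrt{5} u}{5} \right)} + C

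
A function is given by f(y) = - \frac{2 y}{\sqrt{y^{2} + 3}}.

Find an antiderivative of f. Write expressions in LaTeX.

The substitution u = y^{2} + 3 works: f is exactly (dF/du)*(du/dy) for that inner function.
Check: d/dy[- 2 \sqrt{y^{2} + 3}] = - \frac{2 y}{\sqrt{y^{2} + 3}} = f(y).

An antiderivative is F(y) = - 2 \sqrt{y^{2} + 3}.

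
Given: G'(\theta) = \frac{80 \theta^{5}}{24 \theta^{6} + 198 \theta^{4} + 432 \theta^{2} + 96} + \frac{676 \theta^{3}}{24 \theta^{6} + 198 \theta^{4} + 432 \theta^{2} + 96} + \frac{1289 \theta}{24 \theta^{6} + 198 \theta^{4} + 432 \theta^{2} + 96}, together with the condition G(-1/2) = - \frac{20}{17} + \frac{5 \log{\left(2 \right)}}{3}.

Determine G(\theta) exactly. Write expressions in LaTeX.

G(\theta) = \frac{- 12 \theta^{2} + 20 \left(\theta^{2} + 4\right) \log{\left(4 \theta^{2} + 1 \right)} - 57}{12 \left(\theta^{2} + 4\right)}

The integrand splits into summands that can be handled one at a time.
A general antiderivative is \frac{5 \log{\left(4 \theta^{2} + 1 \right)}}{3} - \frac{3}{4 \left(\theta^{2} + 4\right)} + C.
The condition gives C = - \frac{20}{17} + \frac{5 \log{\left(2 \right)}}{3} - (- \frac{3}{17} + \frac{5 \log{\left(2 \right)}}{3}) = -1.
So G(\theta) = \frac{- 12 \theta^{2} + 20 \left(\theta^{2} + 4\right) \log{\left(4 \theta^{2} + 1 \right)} - 57}{12 \left(\theta^{2} + 4\right)}.
Check: d/d\theta[\frac{- 12 \theta^{2} + 20 \left(\theta^{2} + 4\right) \log{\left(4 \theta^{2} + 1 \right)} - 57}{12 \left(\theta^{2} + 4\right)}] = \frac{80 \theta^{5} + 676 \theta^{3} + 1289 \theta}{24 \theta^{6} + 198 \theta^{4} + 432 \theta^{2} + 96}, which equals G'(\theta).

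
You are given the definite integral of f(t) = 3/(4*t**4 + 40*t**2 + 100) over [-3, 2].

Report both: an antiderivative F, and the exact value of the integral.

Antiderivative: F(t) = 3*t/(40*t**2 + 200) + 3*sqrt(5)*atan(sqrt(5)*t/5)/200; value = 3*sqrt(5)*atan(2*sqrt(5)/5)/200 + 3*sqrt(5)*atan(3*sqrt(5)/5)/200 + 11/336

A first test for any F(t): its t-derivative must equal f(t) identically.
F(t) = 3*t/(40*t**2 + 200) + 3*sqrt(5)*atan(sqrt(5)*t/5)/200 is an antiderivative of f.
Check: d/dt[3*t/(40*t**2 + 200) + 3*sqrt(5)*atan(sqrt(5)*t/5)/200] = 3/(4*t**4 + 40*t**2 + 100) = f(t).
F(2) = 1/60 + 3*sqrt(5)*atan(2*sqrt(5)/5)/200; F(-3) = -3*sqrt(5)*atan(3*sqrt(5)/5)/200 - 9/560.
Integral = F(2) - F(-3) = 3*sqrt(5)*atan(2*sqrt(5)/5)/200 + 3*sqrt(5)*atan(3*sqrt(5)/5)/200 + 11/336.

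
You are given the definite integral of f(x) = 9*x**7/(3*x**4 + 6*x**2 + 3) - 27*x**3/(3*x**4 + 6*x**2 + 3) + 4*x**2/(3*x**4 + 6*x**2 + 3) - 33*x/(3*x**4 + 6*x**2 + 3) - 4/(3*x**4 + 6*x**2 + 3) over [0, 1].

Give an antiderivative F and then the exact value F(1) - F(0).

Antiderivative: F(x) = 3*(2 - x**2)**2/4 + (5/2 - 4*x/3)/(x**2 + 1); value = -25/6

Integrate term by term and add the pieces.
F(x) = 3*(2 - x**2)**2/4 + (5/2 - 4*x/3)/(x**2 + 1) is an antiderivative of f.
Check: d/dx[3*(2 - x**2)**2/4 + (5/2 - 4*x/3)/(x**2 + 1)] = (9*x**7 - 27*x**3 + 4*x**2 - 33*x - 4)/(3*x**4 + 6*x**2 + 3), which equals f(x).
F(1) = 4/3; F(0) = 11/2.
Integral = F(1) - F(0) = -25/6.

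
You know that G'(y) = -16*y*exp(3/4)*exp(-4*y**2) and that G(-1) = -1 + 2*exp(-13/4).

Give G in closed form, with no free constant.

G(y) = 2*exp(3/4 - 4*y**2) - 1

G'(y) matches the chain-rule pattern g'(h)*h' with inner function h(y) = 3/4 - 4*y**2; substituting u = h(y) collapses the integral.
A general antiderivative is 2*exp(3/4 - 4*y**2) + C.
The condition gives C = -1 + 2*exp(-13/4) - (2*exp(-13/4)) = -1.
So G(y) = 2*exp(3/4 - 4*y**2) - 1.
Check: d/dy[2*exp(3/4 - 4*y**2) - 1] = -16*y*exp(3/4)*exp(-4*y**2) = G'(y).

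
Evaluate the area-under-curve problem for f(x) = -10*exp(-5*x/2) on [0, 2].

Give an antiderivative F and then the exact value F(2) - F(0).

Antiderivative: F(x) = 4*exp(-5*x/2); value = -4 + 4*exp(-5)

Whatever form F(x) takes, F'(x) = f(x) is non-negotiable.
F(x) = 4*exp(-5*x/2) is an antiderivative of f.
Check: d/dx[4*exp(-5*x/2)] = -10*exp(-5*x/2) = f(x).
F(2) = 4*exp(-5); F(0) = 4.
Integral = F(2) - F(0) = -4 + 4*exp(-5).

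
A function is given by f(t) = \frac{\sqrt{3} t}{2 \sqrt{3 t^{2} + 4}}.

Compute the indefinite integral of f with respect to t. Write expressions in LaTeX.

f matches the chain-rule pattern g'(h)*h' with inner function h(t) = t^{2} + \frac{4}{3}; substituting u = h(t) collapses the integral.
Check: d/dt[\frac{\sqrt{3} \sqrt{3 t^{2} + 4}}{6}] = \frac{\sqrt{3} t}{2 \sqrt{3 t^{2} + 4}} = f(t).

F(t) = \frac{\sqrt{3} \sqrt{3 t^{2} + 4}}{6} + C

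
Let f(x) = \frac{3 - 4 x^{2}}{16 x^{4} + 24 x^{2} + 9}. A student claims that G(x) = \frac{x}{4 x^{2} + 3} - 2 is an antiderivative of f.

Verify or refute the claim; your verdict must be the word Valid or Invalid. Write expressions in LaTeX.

Valid: G'(x) = f(x).

d/dx[G] = \frac{3 - 4 x^{2}}{16 x^{4} + 24 x^{2} + 9}
This equals f(x) exactly, so the claim holds.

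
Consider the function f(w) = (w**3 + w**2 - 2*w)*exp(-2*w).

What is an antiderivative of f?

An antiderivative is F(w) = (-4*w**3 - 10*w**2 - 2*w - 1)*exp(-2*w)/8.

Recognize the product-rule pattern: f = u'v + uv' with u = -w**3/2 - 5*w**2/4 - w/4 - 1/8, v = exp(-2*w), so integration by parts undoes it.
Check: d/dw[(-4*w**3 - 10*w**2 - 2*w - 1)*exp(-2*w)/8] = (w**3 + w**2 - 2*w)*exp(-2*w) = f(w).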